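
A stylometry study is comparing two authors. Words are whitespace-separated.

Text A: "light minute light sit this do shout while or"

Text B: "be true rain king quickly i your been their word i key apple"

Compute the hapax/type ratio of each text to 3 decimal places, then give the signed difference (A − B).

A: hapax=7, V=8, ratio=0.875
B: hapax=11, V=12, ratio=0.917
Difference = 0.875 − 0.917 = -0.042

-0.042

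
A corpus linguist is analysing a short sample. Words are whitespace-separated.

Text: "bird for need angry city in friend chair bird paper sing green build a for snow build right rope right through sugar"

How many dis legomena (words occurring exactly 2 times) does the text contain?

4

Frequencies: bird:2, for:2, build:2, right:2, need:1, angry:1, city:1, in:1, friend:1, chair:1, paper:1, sing:1, green:1, a:1, snow:1, rope:1, through:1, sugar:1
Words with frequency 2: bird, build, for, right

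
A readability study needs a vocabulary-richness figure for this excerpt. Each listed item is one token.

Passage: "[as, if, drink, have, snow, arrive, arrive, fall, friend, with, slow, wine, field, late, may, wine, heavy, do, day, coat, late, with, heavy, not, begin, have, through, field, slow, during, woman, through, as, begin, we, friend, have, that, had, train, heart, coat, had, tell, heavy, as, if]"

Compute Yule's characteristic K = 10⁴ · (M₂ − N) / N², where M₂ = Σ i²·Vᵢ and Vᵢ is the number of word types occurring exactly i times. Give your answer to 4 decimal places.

Frequencies: as:3, have:3, heavy:3, if:2, arrive:2, friend:2, with:2, slow:2, wine:2, field:2, late:2, coat:2, begin:2, through:2, had:2, drink:1, snow:1, fall:1, may:1, do:1, … (9 more, each freq 1)
N = 47. Frequency spectrum: V_1=14, V_2=12, V_3=3
M₂ = 1²·14 + 2²·12 + 3²·3 = 89
K = 10000 × (89 − 47) / 47² = 190.1313

190.1313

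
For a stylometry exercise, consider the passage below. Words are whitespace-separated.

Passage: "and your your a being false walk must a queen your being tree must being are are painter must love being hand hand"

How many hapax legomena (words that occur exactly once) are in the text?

7

Frequencies: being:4, your:3, must:3, a:2, are:2, hand:2, and:1, false:1, walk:1, queen:1, tree:1, painter:1, love:1
Hapax (freq=1): and, false, love, painter, queen, tree, walk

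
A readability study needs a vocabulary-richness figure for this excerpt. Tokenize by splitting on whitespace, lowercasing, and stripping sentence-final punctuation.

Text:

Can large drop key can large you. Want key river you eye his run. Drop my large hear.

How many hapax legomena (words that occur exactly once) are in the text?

7

Frequencies: large:3, can:2, drop:2, key:2, you:2, want:1, river:1, eye:1, his:1, run:1, my:1, hear:1
Hapax (freq=1): eye, hear, his, my, river, run, want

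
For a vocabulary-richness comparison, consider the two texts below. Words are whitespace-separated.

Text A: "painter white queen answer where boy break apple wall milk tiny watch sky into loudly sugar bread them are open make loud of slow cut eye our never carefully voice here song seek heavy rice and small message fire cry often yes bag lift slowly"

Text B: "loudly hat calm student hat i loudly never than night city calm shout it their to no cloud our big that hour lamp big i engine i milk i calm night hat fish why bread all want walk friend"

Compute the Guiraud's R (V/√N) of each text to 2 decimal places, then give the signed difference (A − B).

A: V=45, N=45, R=6.71
B: V=29, N=39, R=4.64
Difference = 6.71 − 4.64 = 2.07

2.07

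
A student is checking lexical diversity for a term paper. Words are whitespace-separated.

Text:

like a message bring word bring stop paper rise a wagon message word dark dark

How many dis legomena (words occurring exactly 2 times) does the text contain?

Frequencies: a:2, message:2, bring:2, word:2, dark:2, like:1, stop:1, paper:1, rise:1, wagon:1
Words with frequency 2: a, bring, dark, message, word

5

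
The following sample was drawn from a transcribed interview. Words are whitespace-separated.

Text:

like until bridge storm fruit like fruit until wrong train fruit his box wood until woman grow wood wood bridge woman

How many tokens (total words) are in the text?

21

Tokens: like, until, bridge, storm, fruit, like, fruit, until, wrong, train, fruit, his, box, wood, until, woman, grow, wood, wood, bridge, woman
N = 21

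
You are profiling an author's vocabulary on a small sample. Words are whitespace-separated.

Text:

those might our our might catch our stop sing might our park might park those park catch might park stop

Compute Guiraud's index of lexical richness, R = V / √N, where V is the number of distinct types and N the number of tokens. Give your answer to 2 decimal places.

1.57

N = 20, V = 7.
√N = 4.472136
R = 7 / 4.472136 = 1.57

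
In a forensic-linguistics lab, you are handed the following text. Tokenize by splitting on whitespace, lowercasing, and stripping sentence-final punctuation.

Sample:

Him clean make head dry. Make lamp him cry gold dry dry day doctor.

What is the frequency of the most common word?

Frequencies: dry:3, him:2, make:2, clean:1, head:1, lamp:1, cry:1, gold:1, day:1, doctor:1
Most common: 'dry' with frequency 3.

3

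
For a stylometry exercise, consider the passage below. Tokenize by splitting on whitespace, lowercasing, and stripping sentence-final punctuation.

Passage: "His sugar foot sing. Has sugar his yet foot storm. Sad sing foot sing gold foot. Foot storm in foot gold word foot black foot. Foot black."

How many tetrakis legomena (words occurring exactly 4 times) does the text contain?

0

Frequencies: foot:9, sing:3, his:2, sugar:2, storm:2, gold:2, black:2, has:1, yet:1, sad:1, in:1, word:1
Words with frequency 4: (none)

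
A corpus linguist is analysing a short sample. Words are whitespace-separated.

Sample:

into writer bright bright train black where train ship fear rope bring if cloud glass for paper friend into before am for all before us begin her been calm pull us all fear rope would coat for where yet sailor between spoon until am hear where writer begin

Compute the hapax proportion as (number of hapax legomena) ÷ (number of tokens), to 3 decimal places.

Frequencies: where:3, for:3, into:2, writer:2, bright:2, train:2, fear:2, rope:2, before:2, am:2, all:2, us:2, begin:2, black:1, ship:1, bring:1, if:1, cloud:1, glass:1, paper:1, … (13 more, each freq 1)
Hapax count = 20; token count = 48.
Ratio = 20 / 48 = 0.417

0.417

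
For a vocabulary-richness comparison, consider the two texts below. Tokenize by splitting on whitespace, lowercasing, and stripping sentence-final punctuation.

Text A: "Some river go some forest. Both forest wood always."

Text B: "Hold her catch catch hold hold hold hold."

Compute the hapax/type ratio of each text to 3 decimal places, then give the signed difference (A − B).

A: hapax=5, V=7, ratio=0.714
B: hapax=1, V=3, ratio=0.333
Difference = 0.714 − 0.333 = 0.381

0.381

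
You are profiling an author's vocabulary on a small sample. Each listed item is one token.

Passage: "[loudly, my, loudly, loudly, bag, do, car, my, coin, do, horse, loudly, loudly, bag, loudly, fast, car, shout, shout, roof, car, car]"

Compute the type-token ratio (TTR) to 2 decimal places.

0.45

N = 22 tokens, V = 10 types.
TTR = V / N = 10 / 22 = 0.45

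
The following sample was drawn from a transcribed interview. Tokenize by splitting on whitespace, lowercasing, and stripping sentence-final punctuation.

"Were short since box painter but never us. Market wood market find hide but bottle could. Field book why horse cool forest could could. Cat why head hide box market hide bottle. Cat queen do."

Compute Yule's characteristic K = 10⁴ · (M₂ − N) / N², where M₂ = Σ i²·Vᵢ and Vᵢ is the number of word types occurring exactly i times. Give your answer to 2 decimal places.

Frequencies: market:3, hide:3, could:3, box:2, but:2, bottle:2, why:2, cat:2, were:1, short:1, since:1, painter:1, never:1, us:1, wood:1, find:1, field:1, book:1, horse:1, cool:1, … (4 more, each freq 1)
N = 35. Frequency spectrum: V_1=16, V_2=5, V_3=3
M₂ = 1²·16 + 2²·5 + 3²·3 = 63
K = 10000 × (63 − 35) / 35² = 228.57

228.57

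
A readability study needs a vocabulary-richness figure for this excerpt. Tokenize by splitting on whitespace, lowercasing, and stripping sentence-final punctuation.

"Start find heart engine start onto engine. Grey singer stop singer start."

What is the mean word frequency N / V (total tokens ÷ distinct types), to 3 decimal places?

1.500

N = 12 tokens, V = 8 types.
Mean frequency = N / V = 12 / 8 = 1.500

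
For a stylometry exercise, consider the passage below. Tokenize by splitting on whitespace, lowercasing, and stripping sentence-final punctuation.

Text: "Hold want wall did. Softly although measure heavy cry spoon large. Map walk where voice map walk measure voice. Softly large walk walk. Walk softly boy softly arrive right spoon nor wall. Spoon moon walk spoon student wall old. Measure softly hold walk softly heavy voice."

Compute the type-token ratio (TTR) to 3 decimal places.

0.478

N = 46 tokens, V = 22 types.
TTR = V / N = 22 / 46 = 0.478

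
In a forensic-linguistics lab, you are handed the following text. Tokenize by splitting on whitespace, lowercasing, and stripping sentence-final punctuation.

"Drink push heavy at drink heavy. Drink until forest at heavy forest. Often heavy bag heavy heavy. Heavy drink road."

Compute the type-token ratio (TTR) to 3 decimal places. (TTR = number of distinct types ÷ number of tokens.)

N = 20 tokens, V = 9 types.
TTR = V / N = 9 / 20 = 0.450

0.450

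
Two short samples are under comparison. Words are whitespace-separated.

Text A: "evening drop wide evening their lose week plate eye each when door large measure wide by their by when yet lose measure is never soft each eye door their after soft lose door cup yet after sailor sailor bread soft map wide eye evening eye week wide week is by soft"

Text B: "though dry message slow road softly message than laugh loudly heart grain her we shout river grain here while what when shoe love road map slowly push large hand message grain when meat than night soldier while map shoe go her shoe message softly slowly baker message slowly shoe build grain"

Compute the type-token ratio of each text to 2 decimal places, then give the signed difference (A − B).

-0.18

TTR(A) = 23/51 = 0.45
TTR(B) = 32/51 = 0.63
Difference = 0.45 − 0.63 = -0.18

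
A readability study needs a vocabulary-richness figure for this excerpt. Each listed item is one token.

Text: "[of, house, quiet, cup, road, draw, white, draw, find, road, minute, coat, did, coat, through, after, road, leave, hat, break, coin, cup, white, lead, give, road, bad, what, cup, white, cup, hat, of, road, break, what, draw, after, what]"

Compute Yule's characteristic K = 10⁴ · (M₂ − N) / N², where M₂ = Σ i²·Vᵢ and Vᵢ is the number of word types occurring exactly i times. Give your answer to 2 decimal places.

394.48

Frequencies: road:5, cup:4, draw:3, white:3, what:3, of:2, coat:2, after:2, hat:2, break:2, house:1, quiet:1, find:1, minute:1, did:1, through:1, leave:1, coin:1, lead:1, give:1, … (1 more, each freq 1)
N = 39. Frequency spectrum: V_1=11, V_2=5, V_3=3, V_4=1, V_5=1
M₂ = 1²·11 + 2²·5 + 3²·3 + 4²·1 + 5²·1 = 99
K = 10000 × (99 − 39) / 39² = 394.48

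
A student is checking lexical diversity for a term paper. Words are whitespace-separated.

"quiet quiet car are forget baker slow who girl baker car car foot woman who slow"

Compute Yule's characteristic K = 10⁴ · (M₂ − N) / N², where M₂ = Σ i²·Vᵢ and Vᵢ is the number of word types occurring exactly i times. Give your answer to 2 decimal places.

546.88

Frequencies: car:3, quiet:2, baker:2, slow:2, who:2, are:1, forget:1, girl:1, foot:1, woman:1
N = 16. Frequency spectrum: V_1=5, V_2=4, V_3=1
M₂ = 1²·5 + 2²·4 + 3²·1 = 30
K = 10000 × (30 − 16) / 16² = 546.88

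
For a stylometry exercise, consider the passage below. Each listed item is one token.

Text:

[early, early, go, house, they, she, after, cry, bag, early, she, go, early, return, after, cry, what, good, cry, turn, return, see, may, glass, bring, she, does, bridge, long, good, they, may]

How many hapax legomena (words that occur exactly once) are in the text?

Frequencies: early:4, she:3, cry:3, go:2, they:2, after:2, return:2, good:2, may:2, house:1, bag:1, what:1, turn:1, see:1, glass:1, bring:1, does:1, bridge:1, long:1
Hapax (freq=1): bag, bridge, bring, does, glass, house, long, see, turn, what

10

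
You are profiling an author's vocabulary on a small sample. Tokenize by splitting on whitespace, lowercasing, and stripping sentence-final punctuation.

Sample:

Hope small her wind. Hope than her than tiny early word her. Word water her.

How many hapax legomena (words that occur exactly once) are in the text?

5

Frequencies: her:4, hope:2, than:2, word:2, small:1, wind:1, tiny:1, early:1, water:1
Hapax (freq=1): early, small, tiny, water, wind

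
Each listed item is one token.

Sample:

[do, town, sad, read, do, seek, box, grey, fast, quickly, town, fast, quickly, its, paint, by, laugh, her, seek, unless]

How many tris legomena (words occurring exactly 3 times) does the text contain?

Frequencies: do:2, town:2, seek:2, fast:2, quickly:2, sad:1, read:1, box:1, grey:1, its:1, paint:1, by:1, laugh:1, her:1, unless:1
Words with frequency 3: (none)

0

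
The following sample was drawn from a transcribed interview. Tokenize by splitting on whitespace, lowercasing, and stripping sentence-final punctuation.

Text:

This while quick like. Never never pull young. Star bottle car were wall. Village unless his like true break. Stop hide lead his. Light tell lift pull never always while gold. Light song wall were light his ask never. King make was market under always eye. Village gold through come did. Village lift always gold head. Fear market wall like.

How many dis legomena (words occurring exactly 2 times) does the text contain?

5

Frequencies: never:4, like:3, wall:3, village:3, his:3, light:3, always:3, gold:3, while:2, pull:2, were:2, lift:2, market:2, this:1, quick:1, young:1, star:1, bottle:1, car:1, unless:1, … (18 more, each freq 1)
Words with frequency 2: lift, market, pull, were, while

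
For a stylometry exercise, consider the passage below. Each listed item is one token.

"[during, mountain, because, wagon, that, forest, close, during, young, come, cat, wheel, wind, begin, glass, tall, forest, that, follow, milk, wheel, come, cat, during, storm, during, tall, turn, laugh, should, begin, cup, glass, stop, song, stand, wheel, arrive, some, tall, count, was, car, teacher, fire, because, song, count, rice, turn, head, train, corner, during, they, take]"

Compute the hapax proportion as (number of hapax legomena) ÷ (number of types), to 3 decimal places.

0.658

Frequencies: during:5, wheel:3, tall:3, because:2, that:2, forest:2, come:2, cat:2, begin:2, glass:2, turn:2, song:2, count:2, mountain:1, wagon:1, close:1, young:1, wind:1, follow:1, milk:1, … (18 more, each freq 1)
Hapax count = 25; type count = 38.
Ratio = 25 / 38 = 0.658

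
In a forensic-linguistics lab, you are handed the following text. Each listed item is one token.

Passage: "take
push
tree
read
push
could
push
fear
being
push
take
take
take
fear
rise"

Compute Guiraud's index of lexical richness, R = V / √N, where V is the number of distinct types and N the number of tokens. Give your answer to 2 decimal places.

N = 15, V = 8.
√N = 3.872983
R = 8 / 3.872983 = 2.07

2.07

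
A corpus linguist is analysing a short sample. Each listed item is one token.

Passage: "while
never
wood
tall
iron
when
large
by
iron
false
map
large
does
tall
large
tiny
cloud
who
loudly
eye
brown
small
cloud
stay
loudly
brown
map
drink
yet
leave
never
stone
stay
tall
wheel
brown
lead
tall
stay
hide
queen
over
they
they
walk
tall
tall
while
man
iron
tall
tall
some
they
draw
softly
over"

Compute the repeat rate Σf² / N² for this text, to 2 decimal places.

0.05

Frequencies: tall:8, iron:3, large:3, brown:3, stay:3, they:3, while:2, never:2, map:2, cloud:2, loudly:2, over:2, wood:1, when:1, by:1, false:1, does:1, tiny:1, who:1, eye:1, … (14 more, each freq 1)
Σf² = 155; N² = 3249
Repeat rate = 155 / 3249 = 0.05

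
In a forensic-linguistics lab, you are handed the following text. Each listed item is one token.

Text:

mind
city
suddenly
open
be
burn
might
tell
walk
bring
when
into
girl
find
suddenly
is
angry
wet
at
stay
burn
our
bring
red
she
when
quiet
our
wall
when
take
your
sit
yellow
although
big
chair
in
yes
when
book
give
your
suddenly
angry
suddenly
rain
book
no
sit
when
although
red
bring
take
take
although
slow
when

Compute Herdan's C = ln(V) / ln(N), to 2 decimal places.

0.89

N = 59, V = 38.
ln(V) = 3.637586, ln(N) = 4.077537
C = 3.637586 / 4.077537 = 0.89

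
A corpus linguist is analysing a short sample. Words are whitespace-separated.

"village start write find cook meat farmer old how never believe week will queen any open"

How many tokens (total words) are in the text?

16

Tokens: village, start, write, find, cook, meat, farmer, old, how, never, believe, week, will, queen, any, open
N = 16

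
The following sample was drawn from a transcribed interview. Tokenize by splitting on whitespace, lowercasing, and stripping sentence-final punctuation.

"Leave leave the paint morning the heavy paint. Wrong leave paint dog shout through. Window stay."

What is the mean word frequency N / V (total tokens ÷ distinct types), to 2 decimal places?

N = 16 tokens, V = 11 types.
Mean frequency = N / V = 16 / 11 = 1.45

1.45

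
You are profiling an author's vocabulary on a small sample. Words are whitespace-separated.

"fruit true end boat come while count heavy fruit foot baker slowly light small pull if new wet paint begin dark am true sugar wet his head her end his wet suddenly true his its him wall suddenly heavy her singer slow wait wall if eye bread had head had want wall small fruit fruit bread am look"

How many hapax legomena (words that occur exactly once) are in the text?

22

Frequencies: fruit:4, true:3, wet:3, his:3, wall:3, end:2, heavy:2, small:2, if:2, am:2, head:2, her:2, suddenly:2, bread:2, had:2, boat:1, come:1, while:1, count:1, foot:1, … (17 more, each freq 1)
Hapax (freq=1): baker, begin, boat, come, count, dark, eye, foot, him, its, light, look, new, paint, pull, singer, slow, slowly, sugar, wait, want, while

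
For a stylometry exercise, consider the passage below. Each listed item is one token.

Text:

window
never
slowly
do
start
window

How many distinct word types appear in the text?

Distinct types: {do, never, slowly, start, window}
V = 5

5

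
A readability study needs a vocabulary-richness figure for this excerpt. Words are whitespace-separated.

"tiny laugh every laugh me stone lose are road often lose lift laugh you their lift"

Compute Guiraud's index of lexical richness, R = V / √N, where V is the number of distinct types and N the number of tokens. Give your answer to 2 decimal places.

3.00

N = 16, V = 12.
√N = 4.000000
R = 12 / 4.000000 = 3.00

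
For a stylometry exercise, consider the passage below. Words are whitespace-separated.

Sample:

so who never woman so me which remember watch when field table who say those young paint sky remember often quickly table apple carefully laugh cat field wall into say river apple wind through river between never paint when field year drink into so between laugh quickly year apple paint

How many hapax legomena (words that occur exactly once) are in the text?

14

Frequencies: so:3, field:3, paint:3, apple:3, who:2, never:2, remember:2, when:2, table:2, say:2, quickly:2, laugh:2, into:2, river:2, between:2, year:2, woman:1, me:1, which:1, watch:1, … (10 more, each freq 1)
Hapax (freq=1): carefully, cat, drink, me, often, sky, those, through, wall, watch, which, wind, woman, young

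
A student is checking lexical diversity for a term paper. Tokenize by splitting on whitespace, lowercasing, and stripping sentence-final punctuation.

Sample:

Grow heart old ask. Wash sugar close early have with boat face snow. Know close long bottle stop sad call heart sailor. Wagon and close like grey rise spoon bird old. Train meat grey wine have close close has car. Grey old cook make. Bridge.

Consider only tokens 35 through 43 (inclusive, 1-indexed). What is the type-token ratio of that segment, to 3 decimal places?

0.889

Segment tokens 35–43: wine, have, close, close, has, car, grey, old, cook
Segment N = 9, segment V = 8.
TTR = 8 / 9 = 0.889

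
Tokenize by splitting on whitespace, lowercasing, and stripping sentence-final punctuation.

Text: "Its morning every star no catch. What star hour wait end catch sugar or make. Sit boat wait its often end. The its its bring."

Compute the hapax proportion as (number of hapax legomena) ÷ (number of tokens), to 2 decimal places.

Frequencies: its:4, star:2, catch:2, wait:2, end:2, morning:1, every:1, no:1, what:1, hour:1, sugar:1, or:1, make:1, sit:1, boat:1, often:1, the:1, bring:1
Hapax count = 13; token count = 25.
Ratio = 13 / 25 = 0.52

0.52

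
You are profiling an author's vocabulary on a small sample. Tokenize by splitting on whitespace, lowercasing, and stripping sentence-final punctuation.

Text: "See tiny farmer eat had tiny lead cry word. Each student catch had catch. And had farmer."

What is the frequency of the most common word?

3

Frequencies: had:3, tiny:2, farmer:2, catch:2, see:1, eat:1, lead:1, cry:1, word:1, each:1, student:1, and:1
Most common: 'had' with frequency 3.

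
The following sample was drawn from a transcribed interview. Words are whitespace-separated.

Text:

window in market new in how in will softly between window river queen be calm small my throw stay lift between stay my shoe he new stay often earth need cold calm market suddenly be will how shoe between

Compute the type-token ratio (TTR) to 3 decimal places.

N = 39 tokens, V = 24 types.
TTR = V / N = 24 / 39 = 0.615

0.615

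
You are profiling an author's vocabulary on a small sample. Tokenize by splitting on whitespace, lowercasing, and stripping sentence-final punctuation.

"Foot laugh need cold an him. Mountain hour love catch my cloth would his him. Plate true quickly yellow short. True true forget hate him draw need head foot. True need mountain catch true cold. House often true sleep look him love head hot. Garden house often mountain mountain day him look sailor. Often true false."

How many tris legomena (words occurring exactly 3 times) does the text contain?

2

Frequencies: true:7, him:5, mountain:4, need:3, often:3, foot:2, cold:2, love:2, catch:2, head:2, house:2, look:2, laugh:1, an:1, hour:1, my:1, cloth:1, would:1, his:1, plate:1, … (12 more, each freq 1)
Words with frequency 3: need, often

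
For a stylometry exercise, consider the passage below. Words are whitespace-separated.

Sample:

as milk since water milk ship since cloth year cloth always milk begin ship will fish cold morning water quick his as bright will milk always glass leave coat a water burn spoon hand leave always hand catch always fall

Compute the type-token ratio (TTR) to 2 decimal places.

N = 40 tokens, V = 25 types.
TTR = V / N = 25 / 40 = 0.63

0.63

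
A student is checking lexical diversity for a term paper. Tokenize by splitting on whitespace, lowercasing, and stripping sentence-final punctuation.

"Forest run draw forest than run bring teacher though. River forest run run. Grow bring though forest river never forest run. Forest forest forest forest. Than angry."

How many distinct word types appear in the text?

Distinct types: {angry, bring, draw, forest, grow, never, river, run, teacher, than, though}
V = 11

11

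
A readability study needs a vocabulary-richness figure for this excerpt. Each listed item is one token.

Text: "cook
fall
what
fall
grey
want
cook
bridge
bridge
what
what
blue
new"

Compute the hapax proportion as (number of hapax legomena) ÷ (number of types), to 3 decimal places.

0.500

Frequencies: what:3, cook:2, fall:2, bridge:2, grey:1, want:1, blue:1, new:1
Hapax count = 4; type count = 8.
Ratio = 4 / 8 = 0.500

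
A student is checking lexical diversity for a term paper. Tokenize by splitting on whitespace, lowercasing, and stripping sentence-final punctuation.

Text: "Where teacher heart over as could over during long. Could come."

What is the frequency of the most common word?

2

Frequencies: over:2, could:2, where:1, teacher:1, heart:1, as:1, during:1, long:1, come:1
Most common: 'over' with frequency 2.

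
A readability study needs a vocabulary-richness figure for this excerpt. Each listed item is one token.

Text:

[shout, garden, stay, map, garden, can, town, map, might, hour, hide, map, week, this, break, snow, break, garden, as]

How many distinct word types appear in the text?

Distinct types: {as, break, can, garden, hide, hour, map, might, shout, snow, stay, this, town, week}
V = 14

14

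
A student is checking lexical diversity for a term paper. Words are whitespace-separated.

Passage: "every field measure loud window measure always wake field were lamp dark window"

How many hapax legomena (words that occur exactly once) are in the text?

Frequencies: field:2, measure:2, window:2, every:1, loud:1, always:1, wake:1, were:1, lamp:1, dark:1
Hapax (freq=1): always, dark, every, lamp, loud, wake, were

7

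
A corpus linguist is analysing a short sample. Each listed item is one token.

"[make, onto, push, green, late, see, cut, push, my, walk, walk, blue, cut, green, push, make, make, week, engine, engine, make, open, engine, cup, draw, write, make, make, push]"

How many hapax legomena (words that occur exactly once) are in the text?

10

Frequencies: make:6, push:4, engine:3, green:2, cut:2, walk:2, onto:1, late:1, see:1, my:1, blue:1, week:1, open:1, cup:1, draw:1, write:1
Hapax (freq=1): blue, cup, draw, late, my, onto, open, see, week, write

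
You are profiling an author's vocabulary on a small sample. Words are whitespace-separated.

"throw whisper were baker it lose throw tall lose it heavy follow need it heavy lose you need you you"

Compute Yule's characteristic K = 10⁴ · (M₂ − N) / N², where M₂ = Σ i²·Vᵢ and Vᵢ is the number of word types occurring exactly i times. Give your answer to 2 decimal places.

600.00

Frequencies: it:3, lose:3, you:3, throw:2, heavy:2, need:2, whisper:1, were:1, baker:1, tall:1, follow:1
N = 20. Frequency spectrum: V_1=5, V_2=3, V_3=3
M₂ = 1²·5 + 2²·3 + 3²·3 = 44
K = 10000 × (44 − 20) / 20² = 600.00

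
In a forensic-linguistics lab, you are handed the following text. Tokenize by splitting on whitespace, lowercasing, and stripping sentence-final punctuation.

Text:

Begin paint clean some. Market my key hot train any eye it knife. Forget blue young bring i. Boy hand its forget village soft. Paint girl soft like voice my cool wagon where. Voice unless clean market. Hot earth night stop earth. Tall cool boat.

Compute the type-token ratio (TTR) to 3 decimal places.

0.778

N = 45 tokens, V = 35 types.
TTR = V / N = 35 / 45 = 0.778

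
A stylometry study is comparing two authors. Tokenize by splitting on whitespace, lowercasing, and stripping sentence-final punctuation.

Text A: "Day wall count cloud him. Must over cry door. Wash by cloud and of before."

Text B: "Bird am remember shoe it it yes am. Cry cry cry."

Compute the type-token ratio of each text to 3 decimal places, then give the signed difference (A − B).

0.297

TTR(A) = 14/15 = 0.933
TTR(B) = 7/11 = 0.636
Difference = 0.933 − 0.636 = 0.297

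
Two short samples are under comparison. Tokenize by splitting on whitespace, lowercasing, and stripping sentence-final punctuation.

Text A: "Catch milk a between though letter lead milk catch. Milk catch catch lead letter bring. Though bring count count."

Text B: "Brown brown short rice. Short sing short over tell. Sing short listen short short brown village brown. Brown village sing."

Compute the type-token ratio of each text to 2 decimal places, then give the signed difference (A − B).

TTR(A) = 9/19 = 0.47
TTR(B) = 8/20 = 0.40
Difference = 0.47 − 0.40 = 0.07

0.07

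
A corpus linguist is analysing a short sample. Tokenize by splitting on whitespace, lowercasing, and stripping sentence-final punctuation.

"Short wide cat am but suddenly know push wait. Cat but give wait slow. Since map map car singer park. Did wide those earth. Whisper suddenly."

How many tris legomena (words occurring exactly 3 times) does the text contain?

0

Frequencies: wide:2, cat:2, but:2, suddenly:2, wait:2, map:2, short:1, am:1, know:1, push:1, give:1, slow:1, since:1, car:1, singer:1, park:1, did:1, those:1, earth:1, whisper:1
Words with frequency 3: (none)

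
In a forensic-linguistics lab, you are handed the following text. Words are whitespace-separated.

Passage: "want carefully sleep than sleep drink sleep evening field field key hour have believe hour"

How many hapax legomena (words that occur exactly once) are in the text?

8

Frequencies: sleep:3, field:2, hour:2, want:1, carefully:1, than:1, drink:1, evening:1, key:1, have:1, believe:1
Hapax (freq=1): believe, carefully, drink, evening, have, key, than, want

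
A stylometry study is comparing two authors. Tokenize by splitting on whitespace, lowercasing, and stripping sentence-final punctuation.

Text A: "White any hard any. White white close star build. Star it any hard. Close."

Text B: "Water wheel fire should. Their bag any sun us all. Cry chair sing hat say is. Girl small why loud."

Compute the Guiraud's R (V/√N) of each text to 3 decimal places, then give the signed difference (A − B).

-2.601

A: V=7, N=14, R=1.871
B: V=20, N=20, R=4.472
Difference = 1.871 − 4.472 = -2.601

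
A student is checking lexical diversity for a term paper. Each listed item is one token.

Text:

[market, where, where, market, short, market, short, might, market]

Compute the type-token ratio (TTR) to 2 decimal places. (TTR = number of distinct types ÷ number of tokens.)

N = 9 tokens, V = 4 types.
TTR = V / N = 4 / 9 = 0.44

0.44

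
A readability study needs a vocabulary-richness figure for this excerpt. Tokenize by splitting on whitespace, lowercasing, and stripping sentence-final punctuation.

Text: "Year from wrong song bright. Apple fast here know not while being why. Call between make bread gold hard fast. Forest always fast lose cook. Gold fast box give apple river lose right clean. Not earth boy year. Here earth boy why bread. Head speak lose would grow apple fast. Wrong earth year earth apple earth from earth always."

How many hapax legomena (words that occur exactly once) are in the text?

Frequencies: earth:6, fast:5, apple:4, year:3, lose:3, from:2, wrong:2, here:2, not:2, why:2, bread:2, gold:2, always:2, boy:2, song:1, bright:1, know:1, while:1, being:1, call:1, … (14 more, each freq 1)
Hapax (freq=1): being, between, box, bright, call, clean, cook, forest, give, grow, hard, head, know, make, right, river, song, speak, while, would

20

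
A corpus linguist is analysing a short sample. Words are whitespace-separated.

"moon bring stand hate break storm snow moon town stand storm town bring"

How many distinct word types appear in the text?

8

Distinct types: {break, bring, hate, moon, snow, stand, storm, town}
V = 8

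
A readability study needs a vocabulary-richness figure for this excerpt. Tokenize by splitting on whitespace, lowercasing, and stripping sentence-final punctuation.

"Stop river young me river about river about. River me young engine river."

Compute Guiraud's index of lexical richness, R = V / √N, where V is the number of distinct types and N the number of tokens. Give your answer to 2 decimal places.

1.66

N = 13, V = 6.
√N = 3.605551
R = 6 / 3.605551 = 1.66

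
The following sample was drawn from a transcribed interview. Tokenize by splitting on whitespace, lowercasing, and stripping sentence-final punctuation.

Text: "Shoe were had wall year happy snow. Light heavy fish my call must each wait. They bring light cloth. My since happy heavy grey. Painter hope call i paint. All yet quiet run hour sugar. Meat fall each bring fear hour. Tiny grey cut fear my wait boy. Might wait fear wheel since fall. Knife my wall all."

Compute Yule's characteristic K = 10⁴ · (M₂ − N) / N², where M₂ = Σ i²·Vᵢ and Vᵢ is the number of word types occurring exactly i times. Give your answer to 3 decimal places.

142.687

Frequencies: my:4, wait:3, fear:3, wall:2, happy:2, light:2, heavy:2, call:2, each:2, bring:2, since:2, grey:2, all:2, hour:2, fall:2, shoe:1, were:1, had:1, year:1, snow:1, … (19 more, each freq 1)
N = 58. Frequency spectrum: V_1=24, V_2=12, V_3=2, V_4=1
M₂ = 1²·24 + 2²·12 + 3²·2 + 4²·1 = 106
K = 10000 × (106 − 58) / 58² = 142.687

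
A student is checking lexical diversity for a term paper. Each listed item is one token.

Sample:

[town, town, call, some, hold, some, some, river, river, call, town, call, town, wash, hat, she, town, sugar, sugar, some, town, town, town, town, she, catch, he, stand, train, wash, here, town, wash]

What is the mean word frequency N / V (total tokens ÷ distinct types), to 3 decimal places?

2.357

N = 33 tokens, V = 14 types.
Mean frequency = N / V = 33 / 14 = 2.357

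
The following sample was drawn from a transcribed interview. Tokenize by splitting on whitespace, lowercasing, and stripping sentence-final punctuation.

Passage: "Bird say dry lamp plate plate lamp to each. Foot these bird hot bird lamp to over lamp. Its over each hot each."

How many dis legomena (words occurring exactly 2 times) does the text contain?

4

Frequencies: lamp:4, bird:3, each:3, plate:2, to:2, hot:2, over:2, say:1, dry:1, foot:1, these:1, its:1
Words with frequency 2: hot, over, plate, to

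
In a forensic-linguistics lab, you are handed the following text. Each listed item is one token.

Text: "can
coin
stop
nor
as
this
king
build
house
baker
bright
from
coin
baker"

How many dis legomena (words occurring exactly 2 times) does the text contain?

Frequencies: coin:2, baker:2, can:1, stop:1, nor:1, as:1, this:1, king:1, build:1, house:1, bright:1, from:1
Words with frequency 2: baker, coin

2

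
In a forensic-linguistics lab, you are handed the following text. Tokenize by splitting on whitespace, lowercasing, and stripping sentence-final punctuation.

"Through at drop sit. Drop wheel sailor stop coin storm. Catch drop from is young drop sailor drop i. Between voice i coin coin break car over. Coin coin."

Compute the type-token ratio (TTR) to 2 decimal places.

0.66

N = 29 tokens, V = 19 types.
TTR = V / N = 19 / 29 = 0.66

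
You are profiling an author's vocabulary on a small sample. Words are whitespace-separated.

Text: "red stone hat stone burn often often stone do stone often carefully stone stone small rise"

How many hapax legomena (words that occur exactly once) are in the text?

Frequencies: stone:6, often:3, red:1, hat:1, burn:1, do:1, carefully:1, small:1, rise:1
Hapax (freq=1): burn, carefully, do, hat, red, rise, small

7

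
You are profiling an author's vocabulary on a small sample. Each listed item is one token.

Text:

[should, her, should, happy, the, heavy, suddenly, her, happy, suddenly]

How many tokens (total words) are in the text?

Tokens: should, her, should, happy, the, heavy, suddenly, her, happy, suddenly
N = 10

10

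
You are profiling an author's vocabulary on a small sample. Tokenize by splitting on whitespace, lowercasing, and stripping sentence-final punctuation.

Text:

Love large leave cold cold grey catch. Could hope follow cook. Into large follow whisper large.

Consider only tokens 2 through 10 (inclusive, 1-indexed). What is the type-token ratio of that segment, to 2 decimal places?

0.89

Segment tokens 2–10: large, leave, cold, cold, grey, catch, could, hope, follow
Segment N = 9, segment V = 8.
TTR = 8 / 9 = 0.89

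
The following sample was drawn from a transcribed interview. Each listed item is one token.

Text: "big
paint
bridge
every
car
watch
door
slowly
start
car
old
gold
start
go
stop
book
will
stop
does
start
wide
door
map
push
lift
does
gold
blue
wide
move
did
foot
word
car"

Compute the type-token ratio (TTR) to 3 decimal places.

0.735

N = 34 tokens, V = 25 types.
TTR = V / N = 25 / 34 = 0.735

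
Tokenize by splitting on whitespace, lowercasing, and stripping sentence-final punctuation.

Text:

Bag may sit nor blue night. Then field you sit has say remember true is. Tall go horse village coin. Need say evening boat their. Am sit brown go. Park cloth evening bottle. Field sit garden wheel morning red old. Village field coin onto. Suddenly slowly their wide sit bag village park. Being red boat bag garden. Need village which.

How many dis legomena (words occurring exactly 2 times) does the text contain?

10

Frequencies: sit:5, village:4, bag:3, field:3, say:2, go:2, coin:2, need:2, evening:2, boat:2, their:2, park:2, garden:2, red:2, may:1, nor:1, blue:1, night:1, then:1, you:1, … (19 more, each freq 1)
Words with frequency 2: boat, coin, evening, garden, go, need, park, red, say, their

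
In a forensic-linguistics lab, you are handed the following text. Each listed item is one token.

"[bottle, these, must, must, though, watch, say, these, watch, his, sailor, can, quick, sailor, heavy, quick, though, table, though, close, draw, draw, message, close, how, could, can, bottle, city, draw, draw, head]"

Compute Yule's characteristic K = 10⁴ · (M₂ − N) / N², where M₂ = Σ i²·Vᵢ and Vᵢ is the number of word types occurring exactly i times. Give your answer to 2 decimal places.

332.03

Frequencies: draw:4, though:3, bottle:2, these:2, must:2, watch:2, sailor:2, can:2, quick:2, close:2, say:1, his:1, heavy:1, table:1, message:1, how:1, could:1, city:1, head:1
N = 32. Frequency spectrum: V_1=9, V_2=8, V_3=1, V_4=1
M₂ = 1²·9 + 2²·8 + 3²·1 + 4²·1 = 66
K = 10000 × (66 − 32) / 32² = 332.03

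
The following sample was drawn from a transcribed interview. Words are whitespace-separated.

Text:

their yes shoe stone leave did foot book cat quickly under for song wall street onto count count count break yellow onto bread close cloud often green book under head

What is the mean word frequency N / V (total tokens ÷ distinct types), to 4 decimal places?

1.2000

N = 30 tokens, V = 25 types.
Mean frequency = N / V = 30 / 25 = 1.2000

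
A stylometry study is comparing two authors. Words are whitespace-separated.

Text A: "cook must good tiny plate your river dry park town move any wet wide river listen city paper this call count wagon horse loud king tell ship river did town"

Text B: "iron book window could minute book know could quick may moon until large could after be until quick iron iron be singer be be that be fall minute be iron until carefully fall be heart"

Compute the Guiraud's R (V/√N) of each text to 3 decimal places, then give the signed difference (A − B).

1.887

A: V=27, N=30, R=4.930
B: V=18, N=35, R=3.043
Difference = 4.930 − 3.043 = 1.887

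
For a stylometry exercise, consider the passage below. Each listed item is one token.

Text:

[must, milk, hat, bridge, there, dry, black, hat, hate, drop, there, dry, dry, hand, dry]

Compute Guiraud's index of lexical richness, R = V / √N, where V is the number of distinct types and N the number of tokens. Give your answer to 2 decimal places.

N = 15, V = 10.
√N = 3.872983
R = 10 / 3.872983 = 2.58

2.58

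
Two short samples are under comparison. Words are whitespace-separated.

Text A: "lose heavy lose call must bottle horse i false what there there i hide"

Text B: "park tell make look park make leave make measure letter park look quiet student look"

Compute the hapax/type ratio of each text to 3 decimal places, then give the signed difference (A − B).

0.060

A: hapax=8, V=11, ratio=0.727
B: hapax=6, V=9, ratio=0.667
Difference = 0.727 − 0.667 = 0.060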